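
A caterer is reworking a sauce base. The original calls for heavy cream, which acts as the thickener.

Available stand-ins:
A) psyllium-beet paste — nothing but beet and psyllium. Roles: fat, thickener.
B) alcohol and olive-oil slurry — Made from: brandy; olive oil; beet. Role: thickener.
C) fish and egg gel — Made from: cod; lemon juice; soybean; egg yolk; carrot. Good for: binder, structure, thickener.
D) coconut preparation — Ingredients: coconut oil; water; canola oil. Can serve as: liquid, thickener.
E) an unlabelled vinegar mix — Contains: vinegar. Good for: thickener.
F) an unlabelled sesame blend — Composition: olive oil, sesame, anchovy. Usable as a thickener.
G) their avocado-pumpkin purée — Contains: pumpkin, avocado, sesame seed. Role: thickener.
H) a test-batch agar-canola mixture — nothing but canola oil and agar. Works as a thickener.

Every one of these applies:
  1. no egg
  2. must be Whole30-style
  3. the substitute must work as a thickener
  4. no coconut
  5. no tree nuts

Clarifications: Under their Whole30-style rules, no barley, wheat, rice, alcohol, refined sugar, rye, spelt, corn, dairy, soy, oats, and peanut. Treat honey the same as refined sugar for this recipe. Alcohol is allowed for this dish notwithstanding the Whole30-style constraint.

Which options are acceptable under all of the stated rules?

A: every rule checks out — OK
B: alcohol is permitted under the Whole30-style carve-out; nothing else excluded — OK
C: has soybean, so not Whole30-style; has egg yolk, so not egg-free — out
D: has coconut oil, so not coconut-free — out
E: no coconut, no egg — keep
F: only anchovy, sesame, and olive oil; none excluded — keep
G: only sesame seed, avocado, and pumpkin; none excluded — OK
H: works as a thickener, Whole30-style, no tree nuts — valid

A, B, E, F, G, H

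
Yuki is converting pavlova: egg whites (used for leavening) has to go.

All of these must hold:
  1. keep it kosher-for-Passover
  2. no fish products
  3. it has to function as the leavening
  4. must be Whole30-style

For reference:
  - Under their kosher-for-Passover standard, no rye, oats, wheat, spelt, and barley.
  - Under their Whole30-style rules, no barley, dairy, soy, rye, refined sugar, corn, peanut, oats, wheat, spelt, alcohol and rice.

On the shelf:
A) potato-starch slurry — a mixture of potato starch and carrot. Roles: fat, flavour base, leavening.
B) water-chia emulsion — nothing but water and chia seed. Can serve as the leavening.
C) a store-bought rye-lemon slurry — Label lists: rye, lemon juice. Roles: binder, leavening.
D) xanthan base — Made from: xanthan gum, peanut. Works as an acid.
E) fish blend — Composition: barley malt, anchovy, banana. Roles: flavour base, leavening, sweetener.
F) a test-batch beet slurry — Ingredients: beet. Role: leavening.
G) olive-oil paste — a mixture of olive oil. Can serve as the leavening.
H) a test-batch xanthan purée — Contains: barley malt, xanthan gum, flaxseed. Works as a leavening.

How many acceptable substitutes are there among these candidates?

4

A: works as a leavening, no fish, Whole30-style — valid
B: nothing on the exclusion list — OK
C: has rye, so not kosher-for-Passover; has rye, so not Whole30-style — no
D: not usable as a leavening; has peanut, so not Whole30-style — no
E: has barley malt, so not kosher-for-Passover; has barley malt, so not Whole30-style (and 1 more) — reject
F: kosher-for-Passover, Whole30-style — valid
G: works as a leavening, kosher-for-Passover, no fish — valid
H: has barley malt, so not kosher-for-Passover; has barley malt, so not Whole30-style — no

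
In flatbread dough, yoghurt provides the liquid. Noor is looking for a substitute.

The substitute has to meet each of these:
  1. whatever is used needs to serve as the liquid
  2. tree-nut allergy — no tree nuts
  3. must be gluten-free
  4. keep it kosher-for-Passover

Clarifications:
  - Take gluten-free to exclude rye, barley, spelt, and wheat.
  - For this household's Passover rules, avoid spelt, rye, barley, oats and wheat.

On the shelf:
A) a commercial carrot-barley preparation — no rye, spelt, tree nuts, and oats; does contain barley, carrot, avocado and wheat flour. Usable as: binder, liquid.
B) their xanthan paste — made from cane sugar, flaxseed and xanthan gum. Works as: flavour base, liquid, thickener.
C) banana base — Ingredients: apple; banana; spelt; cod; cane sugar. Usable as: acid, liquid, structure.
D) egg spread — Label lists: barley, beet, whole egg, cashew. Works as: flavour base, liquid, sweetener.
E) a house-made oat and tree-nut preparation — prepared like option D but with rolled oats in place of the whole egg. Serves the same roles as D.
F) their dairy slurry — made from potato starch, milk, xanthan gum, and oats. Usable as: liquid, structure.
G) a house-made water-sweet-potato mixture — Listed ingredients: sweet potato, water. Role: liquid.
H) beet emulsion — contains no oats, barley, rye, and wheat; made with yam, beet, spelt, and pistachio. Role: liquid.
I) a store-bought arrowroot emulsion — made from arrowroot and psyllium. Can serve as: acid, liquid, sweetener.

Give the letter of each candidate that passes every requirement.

B, G, I

A: has barley, so not gluten-free; has barley, so not kosher-for-Passover — no
B: every rule checks out — keep
C: has spelt, so not gluten-free; has spelt, so not kosher-for-Passover — reject
D: has barley, so not gluten-free; has barley, so not kosher-for-Passover (and 1 more) — reject
E: has barley, so not gluten-free; has barley, so not kosher-for-Passover (and 1 more) — reject
F: has oats, so not kosher-for-Passover — no
G: all constraints satisfied — OK
H: has spelt, so not gluten-free; has spelt, so not kosher-for-Passover (and 1 more) — reject
I: no tree nuts, kosher-for-Passover — keep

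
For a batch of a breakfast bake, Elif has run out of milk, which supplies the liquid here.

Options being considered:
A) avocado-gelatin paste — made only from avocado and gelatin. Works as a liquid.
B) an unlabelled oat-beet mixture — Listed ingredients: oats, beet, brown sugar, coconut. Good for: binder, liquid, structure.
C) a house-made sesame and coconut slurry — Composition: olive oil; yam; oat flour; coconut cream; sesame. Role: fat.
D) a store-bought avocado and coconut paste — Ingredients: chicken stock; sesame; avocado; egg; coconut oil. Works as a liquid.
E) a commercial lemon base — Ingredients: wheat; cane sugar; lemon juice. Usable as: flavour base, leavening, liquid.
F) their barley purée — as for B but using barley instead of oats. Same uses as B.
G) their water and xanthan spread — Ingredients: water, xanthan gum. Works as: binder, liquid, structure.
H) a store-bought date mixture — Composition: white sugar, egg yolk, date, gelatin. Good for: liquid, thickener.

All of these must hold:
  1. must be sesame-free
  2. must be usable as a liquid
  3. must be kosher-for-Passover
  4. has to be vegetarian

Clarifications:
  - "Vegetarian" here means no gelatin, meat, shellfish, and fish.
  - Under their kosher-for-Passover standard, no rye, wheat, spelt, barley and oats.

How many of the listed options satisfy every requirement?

1

A: has gelatin, so not vegetarian — reject
B: has oats, so not kosher-for-Passover — reject
C: not usable as a liquid; has oat flour, so not kosher-for-Passover (and 1 more) — reject
D: has chicken stock, so not vegetarian; has sesame, so not sesame-free — no
E: has wheat, so not kosher-for-Passover — out
F: has barley, so not kosher-for-Passover — out
G: only water and xanthan gum; none excluded — OK
H: has gelatin, so not vegetarian — out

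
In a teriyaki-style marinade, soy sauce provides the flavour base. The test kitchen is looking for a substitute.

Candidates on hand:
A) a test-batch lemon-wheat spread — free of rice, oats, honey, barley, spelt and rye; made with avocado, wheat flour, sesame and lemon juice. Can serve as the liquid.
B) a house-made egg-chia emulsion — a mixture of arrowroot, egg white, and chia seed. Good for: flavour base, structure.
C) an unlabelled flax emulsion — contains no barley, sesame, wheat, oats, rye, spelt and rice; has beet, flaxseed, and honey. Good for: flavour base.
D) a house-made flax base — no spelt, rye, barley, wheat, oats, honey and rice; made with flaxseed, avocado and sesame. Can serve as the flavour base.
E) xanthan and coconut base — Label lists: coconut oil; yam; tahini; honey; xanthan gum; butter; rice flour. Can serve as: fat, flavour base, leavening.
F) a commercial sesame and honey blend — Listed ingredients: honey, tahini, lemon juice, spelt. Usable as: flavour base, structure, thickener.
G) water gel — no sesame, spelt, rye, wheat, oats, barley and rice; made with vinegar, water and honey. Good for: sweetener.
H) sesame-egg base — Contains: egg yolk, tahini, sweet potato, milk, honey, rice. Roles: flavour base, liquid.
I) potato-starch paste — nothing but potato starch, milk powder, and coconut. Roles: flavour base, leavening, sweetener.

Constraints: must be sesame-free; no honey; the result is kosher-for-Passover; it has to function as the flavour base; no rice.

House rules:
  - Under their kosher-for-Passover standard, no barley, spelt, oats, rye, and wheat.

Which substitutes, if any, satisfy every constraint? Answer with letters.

B, I

A: not usable as a flavour base; has wheat flour, so not kosher-for-Passover (and 1 more) — out
B: works as a flavour base, no rice, kosher-for-Passover — keep
C: has honey, so not honey-free — reject
D: has sesame, so not sesame-free — no
E: has honey, so not honey-free; has tahini, so not sesame-free (and 1 more) — no
F: has spelt, so not kosher-for-Passover; has honey, so not honey-free (and 1 more) — reject
G: not usable as a flavour base; has honey, so not honey-free — no
H: has honey, so not honey-free; has tahini, so not sesame-free (and 1 more) — reject
I: all constraints satisfied — valid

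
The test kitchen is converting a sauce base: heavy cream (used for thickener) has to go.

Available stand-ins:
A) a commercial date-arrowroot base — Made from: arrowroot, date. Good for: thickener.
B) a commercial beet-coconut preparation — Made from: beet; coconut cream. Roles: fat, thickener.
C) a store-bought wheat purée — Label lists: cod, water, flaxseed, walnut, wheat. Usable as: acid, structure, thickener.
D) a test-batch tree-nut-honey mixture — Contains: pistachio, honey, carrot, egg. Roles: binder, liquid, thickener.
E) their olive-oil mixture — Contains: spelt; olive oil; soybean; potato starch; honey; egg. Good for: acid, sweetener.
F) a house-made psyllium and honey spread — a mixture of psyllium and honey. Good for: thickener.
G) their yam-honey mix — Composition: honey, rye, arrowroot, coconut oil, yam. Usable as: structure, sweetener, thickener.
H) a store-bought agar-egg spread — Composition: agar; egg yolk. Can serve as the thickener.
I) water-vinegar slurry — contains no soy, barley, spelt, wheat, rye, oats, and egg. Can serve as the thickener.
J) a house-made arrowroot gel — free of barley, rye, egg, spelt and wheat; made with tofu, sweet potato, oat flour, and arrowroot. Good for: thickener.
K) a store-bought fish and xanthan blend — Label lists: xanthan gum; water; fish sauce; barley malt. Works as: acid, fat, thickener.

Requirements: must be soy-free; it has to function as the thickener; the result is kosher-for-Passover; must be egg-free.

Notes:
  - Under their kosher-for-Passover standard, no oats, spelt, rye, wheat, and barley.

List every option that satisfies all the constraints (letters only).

A, B, F, I

A: kosher-for-Passover, no soy — OK
B: only coconut cream and beet; none excluded — OK
C: has wheat, so not kosher-for-Passover — reject
D: has egg, so not egg-free — out
E: not usable as a thickener; has spelt, so not kosher-for-Passover (and 2 more) — reject
F: works as a thickener, no egg, no soy — OK
G: has rye, so not kosher-for-Passover — reject
H: has egg yolk, so not egg-free — no
I: kosher-for-Passover, no egg — keep
J: has oat flour, so not kosher-for-Passover; has tofu, so not soy-free — no
K: has barley malt, so not kosher-for-Passover — out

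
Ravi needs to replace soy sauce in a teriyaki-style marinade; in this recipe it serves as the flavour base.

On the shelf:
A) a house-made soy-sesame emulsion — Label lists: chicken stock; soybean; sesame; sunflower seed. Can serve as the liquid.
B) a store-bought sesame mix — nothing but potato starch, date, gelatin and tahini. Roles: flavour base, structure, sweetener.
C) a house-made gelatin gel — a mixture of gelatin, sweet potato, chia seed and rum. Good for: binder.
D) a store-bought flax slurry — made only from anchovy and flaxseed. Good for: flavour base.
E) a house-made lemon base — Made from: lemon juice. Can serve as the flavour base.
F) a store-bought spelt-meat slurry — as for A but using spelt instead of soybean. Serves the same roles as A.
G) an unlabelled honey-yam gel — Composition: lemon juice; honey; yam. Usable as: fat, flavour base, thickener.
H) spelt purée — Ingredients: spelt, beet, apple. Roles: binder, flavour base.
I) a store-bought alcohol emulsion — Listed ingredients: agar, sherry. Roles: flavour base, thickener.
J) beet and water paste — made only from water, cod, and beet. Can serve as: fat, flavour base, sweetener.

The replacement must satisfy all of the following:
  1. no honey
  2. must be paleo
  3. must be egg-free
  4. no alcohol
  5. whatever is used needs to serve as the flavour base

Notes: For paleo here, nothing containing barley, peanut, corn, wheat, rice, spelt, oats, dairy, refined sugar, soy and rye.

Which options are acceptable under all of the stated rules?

B, D, E, J

A: not usable as a flavour base; has soybean, so not paleo — no
B: nothing on the exclusion list — valid
C: not usable as a flavour base; has rum, so not alcohol-free — no
D: works as a flavour base, no alcohol, paleo — valid
E: no honey, no egg — valid
F: not usable as a flavour base; has spelt, so not paleo — out
G: has honey, so not honey-free — no
H: has spelt, so not paleo — reject
I: has sherry, so not alcohol-free — no
J: no alcohol, no honey — keep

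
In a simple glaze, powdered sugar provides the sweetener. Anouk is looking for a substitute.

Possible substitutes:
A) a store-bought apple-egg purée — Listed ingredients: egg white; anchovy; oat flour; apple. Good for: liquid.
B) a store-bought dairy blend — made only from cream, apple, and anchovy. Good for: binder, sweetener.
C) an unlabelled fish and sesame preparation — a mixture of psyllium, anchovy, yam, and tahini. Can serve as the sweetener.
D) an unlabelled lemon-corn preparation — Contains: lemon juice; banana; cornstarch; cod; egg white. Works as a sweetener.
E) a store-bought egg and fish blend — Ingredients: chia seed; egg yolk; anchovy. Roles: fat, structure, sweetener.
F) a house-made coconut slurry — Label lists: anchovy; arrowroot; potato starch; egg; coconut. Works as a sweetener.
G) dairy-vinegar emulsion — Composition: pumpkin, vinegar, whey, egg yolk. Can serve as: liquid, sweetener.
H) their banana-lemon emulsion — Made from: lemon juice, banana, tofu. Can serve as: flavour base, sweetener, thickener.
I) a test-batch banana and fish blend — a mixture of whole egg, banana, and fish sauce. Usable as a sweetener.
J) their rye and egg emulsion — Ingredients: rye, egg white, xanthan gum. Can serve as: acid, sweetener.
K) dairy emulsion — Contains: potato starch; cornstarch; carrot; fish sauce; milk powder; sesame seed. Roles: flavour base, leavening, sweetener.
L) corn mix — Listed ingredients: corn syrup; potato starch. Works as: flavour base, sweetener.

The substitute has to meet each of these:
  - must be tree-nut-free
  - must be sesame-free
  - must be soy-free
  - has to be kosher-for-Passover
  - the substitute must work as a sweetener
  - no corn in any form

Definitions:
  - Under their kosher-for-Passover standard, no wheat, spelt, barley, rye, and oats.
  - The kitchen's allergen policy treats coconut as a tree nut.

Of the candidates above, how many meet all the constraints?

4

A: not usable as a sweetener; has oat flour, so not kosher-for-Passover — no
B: nothing on the exclusion list — keep
C: has tahini, so not sesame-free — no
D: has cornstarch, so not corn-free — no
E: all constraints satisfied — OK
F: has coconut, so not tree-nut-free — reject
G: whey and egg yolk etc. — none of it excluded — valid
H: has tofu, so not soy-free — out
I: only whole egg, fish sauce, and banana; none excluded — valid
J: has rye, so not kosher-for-Passover — reject
K: has sesame seed, so not sesame-free; has cornstarch, so not corn-free — reject
L: has corn syrup, so not corn-free — out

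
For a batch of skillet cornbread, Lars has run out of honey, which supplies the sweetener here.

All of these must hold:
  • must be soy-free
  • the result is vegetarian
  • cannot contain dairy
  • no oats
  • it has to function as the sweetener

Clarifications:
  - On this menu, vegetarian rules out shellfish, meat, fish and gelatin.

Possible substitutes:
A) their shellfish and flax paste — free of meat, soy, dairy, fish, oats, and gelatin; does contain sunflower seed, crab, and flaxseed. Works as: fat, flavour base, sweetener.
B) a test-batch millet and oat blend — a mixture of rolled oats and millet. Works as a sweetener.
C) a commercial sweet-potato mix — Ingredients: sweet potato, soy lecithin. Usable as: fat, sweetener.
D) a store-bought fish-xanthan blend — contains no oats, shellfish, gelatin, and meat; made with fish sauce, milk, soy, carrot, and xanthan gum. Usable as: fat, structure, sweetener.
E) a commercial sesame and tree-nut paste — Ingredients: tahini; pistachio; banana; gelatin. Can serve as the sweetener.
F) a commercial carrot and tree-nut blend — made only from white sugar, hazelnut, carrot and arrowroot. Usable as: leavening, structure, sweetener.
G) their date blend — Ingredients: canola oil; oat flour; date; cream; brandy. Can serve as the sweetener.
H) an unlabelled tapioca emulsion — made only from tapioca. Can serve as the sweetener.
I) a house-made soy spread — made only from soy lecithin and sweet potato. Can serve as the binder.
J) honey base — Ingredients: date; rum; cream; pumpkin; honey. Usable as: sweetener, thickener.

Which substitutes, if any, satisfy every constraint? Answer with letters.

F, H

A: has crab, so not vegetarian — reject
B: has rolled oats, so not oat-free — reject
C: has soy lecithin, so not soy-free — out
D: has fish sauce, so not vegetarian; has soy, so not soy-free (and 1 more) — no
E: has gelatin, so not vegetarian — out
F: every rule checks out — keep
G: has oat flour, so not oat-free; has cream, so not dairy-free — no
H: works as a sweetener, no dairy, no oats — keep
I: not usable as a sweetener; has soy lecithin, so not soy-free — no
J: has cream, so not dairy-free — no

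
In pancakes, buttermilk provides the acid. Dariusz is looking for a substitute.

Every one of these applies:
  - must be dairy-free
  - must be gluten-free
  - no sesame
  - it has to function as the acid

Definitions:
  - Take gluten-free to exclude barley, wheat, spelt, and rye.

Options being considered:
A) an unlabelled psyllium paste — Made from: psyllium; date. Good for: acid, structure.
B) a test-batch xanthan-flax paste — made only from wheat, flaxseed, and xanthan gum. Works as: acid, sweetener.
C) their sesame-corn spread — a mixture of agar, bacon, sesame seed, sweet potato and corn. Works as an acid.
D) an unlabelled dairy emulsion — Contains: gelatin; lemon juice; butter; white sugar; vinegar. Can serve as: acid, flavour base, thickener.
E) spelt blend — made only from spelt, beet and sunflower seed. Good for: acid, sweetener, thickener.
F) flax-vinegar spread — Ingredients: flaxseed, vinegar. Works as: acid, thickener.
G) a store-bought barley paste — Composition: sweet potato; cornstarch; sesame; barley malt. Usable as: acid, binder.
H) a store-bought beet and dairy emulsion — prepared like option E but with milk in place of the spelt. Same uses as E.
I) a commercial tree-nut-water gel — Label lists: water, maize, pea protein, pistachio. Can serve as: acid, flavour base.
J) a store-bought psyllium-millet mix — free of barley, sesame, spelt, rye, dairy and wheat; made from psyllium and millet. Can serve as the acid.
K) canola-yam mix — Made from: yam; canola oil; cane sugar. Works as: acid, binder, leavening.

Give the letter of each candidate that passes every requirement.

A: works as an acid, no sesame, gluten-free — OK
B: has wheat, so not gluten-free — reject
C: has sesame seed, so not sesame-free — reject
D: has butter, so not dairy-free — no
E: has spelt, so not gluten-free — no
F: nothing on the exclusion list — valid
G: has barley malt, so not gluten-free; has sesame, so not sesame-free — no
H: has milk, so not dairy-free — out
I: every rule checks out — OK
J: every rule checks out — OK
K: only cane sugar, canola oil, and yam; none excluded — valid

A, F, I, J, K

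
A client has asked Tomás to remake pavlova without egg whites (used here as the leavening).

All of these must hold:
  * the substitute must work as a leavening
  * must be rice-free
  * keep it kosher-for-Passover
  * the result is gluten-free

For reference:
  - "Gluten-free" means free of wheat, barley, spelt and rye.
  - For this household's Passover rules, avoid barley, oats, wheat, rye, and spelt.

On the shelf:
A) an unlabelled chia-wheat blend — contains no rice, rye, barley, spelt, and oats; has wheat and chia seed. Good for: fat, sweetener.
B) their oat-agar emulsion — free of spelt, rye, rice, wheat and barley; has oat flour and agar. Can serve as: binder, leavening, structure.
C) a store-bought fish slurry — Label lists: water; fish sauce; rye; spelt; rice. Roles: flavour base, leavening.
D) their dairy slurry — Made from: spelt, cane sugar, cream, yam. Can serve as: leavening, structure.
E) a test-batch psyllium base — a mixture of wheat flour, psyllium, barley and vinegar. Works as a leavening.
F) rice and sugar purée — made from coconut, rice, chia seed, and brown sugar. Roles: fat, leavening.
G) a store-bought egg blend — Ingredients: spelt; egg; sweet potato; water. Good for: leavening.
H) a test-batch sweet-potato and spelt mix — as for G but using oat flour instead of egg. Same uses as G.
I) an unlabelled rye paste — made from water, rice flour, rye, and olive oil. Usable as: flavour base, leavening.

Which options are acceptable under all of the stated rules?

none

A: not usable as a leavening; has wheat, so not gluten-free (and 1 more) — no
B: has oat flour, so not kosher-for-Passover — no
C: has rye, so not gluten-free; has rye, so not kosher-for-Passover (and 1 more) — reject
D: has spelt, so not gluten-free; has spelt, so not kosher-for-Passover — no
E: has barley, so not gluten-free; has barley, so not kosher-for-Passover — reject
F: has rice, so not rice-free — reject
G: has spelt, so not gluten-free; has spelt, so not kosher-for-Passover — reject
H: has spelt, so not gluten-free; has oat flour, so not kosher-for-Passover — out
I: has rye, so not gluten-free; has rye, so not kosher-for-Passover (and 1 more) — reject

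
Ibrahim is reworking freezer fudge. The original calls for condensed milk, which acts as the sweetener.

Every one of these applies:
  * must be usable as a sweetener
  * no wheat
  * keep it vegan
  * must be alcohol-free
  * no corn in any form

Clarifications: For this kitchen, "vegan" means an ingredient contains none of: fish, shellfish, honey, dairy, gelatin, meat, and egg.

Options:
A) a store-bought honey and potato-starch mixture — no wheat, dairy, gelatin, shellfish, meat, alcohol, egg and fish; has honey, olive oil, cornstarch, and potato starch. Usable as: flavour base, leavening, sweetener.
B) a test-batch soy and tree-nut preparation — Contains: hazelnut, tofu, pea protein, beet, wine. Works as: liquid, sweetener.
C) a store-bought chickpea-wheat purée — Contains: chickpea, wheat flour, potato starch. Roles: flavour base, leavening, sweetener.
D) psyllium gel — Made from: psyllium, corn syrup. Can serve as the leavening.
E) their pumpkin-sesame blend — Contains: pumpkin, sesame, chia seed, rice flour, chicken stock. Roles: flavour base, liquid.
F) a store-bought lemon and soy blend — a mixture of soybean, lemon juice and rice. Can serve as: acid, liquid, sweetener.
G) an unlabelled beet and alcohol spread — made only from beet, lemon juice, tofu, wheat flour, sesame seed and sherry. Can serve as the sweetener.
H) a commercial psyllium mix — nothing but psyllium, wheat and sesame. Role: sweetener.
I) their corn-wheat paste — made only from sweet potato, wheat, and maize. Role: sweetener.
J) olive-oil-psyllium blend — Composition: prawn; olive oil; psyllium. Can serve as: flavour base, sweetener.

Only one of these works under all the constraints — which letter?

F

A: has honey, so not vegan; has cornstarch, so not corn-free — out
B: has wine, so not alcohol-free — out
C: has wheat flour, so not wheat-free — reject
D: not usable as a sweetener; has corn syrup, so not corn-free — reject
E: not usable as a sweetener; has chicken stock, so not vegan — out
F: vegan, no alcohol — OK
G: has sherry, so not alcohol-free; has wheat flour, so not wheat-free — out
H: has wheat, so not wheat-free — no
I: has wheat, so not wheat-free; has maize, so not corn-free — no
J: has prawn, so not vegan — out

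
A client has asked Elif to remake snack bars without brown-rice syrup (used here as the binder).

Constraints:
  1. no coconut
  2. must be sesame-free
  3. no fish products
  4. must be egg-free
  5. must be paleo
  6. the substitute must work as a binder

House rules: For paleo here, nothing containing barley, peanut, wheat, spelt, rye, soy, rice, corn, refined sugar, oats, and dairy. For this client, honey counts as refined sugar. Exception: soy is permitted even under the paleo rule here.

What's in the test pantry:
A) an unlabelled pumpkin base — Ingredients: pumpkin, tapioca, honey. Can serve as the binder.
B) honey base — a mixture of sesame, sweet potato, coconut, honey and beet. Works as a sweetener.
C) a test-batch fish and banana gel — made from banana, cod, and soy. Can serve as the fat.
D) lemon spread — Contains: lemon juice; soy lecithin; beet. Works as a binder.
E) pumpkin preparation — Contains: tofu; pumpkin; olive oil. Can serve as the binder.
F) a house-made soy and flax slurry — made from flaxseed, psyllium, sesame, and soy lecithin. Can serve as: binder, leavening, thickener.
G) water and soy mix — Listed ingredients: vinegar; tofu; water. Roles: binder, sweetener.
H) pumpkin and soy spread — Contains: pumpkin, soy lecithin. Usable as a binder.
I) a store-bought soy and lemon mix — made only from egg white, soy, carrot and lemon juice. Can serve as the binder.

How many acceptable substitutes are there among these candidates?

A: has honey, so not paleo — out
B: not usable as a binder; has honey, so not paleo (and 2 more) — reject
C: not usable as a binder; has cod, so not fish-free — reject
D: soy is permitted under the paleo carve-out; nothing else excluded — valid
E: soy is permitted under the paleo carve-out; nothing else excluded — valid
F: has sesame, so not sesame-free — no
G: soy is permitted under the paleo carve-out; nothing else excluded — OK
H: soy is permitted under the paleo carve-out; nothing else excluded — keep
I: has egg white, so not egg-free — reject

4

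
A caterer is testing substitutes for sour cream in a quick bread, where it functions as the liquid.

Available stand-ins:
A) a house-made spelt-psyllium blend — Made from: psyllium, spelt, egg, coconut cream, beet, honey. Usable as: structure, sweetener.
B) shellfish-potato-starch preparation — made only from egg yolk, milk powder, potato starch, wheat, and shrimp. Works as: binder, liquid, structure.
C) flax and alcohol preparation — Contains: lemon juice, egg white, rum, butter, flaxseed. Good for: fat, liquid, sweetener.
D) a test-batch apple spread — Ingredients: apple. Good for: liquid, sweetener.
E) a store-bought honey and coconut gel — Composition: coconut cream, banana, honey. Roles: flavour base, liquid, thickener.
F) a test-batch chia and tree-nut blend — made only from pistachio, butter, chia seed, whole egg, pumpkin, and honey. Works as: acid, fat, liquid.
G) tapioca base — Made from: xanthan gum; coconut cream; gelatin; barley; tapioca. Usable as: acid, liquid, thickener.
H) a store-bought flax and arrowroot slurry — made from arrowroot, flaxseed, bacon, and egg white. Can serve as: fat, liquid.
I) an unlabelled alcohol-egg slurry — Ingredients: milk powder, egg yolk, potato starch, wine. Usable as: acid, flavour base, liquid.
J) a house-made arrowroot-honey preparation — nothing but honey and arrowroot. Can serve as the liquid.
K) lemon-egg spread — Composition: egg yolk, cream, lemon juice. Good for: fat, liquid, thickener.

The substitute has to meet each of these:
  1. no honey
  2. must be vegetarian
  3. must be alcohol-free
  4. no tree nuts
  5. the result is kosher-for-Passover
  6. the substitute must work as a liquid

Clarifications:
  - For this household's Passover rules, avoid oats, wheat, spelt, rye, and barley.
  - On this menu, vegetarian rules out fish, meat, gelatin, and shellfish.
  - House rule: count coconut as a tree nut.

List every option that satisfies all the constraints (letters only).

D, K

A: not usable as a liquid; has spelt, so not kosher-for-Passover (and 2 more) — no
B: has wheat, so not kosher-for-Passover; has shrimp, so not vegetarian — out
C: has rum, so not alcohol-free — out
D: no alcohol, tree-nut-free — keep
E: has honey, so not honey-free; has coconut cream, so not tree-nut-free — reject
F: has honey, so not honey-free; has pistachio, so not tree-nut-free — out
G: has barley, so not kosher-for-Passover; has gelatin, so not vegetarian (and 1 more) — reject
H: has bacon, so not vegetarian — out
I: has wine, so not alcohol-free — reject
J: has honey, so not honey-free — reject
K: no honey, kosher-for-Passover — valid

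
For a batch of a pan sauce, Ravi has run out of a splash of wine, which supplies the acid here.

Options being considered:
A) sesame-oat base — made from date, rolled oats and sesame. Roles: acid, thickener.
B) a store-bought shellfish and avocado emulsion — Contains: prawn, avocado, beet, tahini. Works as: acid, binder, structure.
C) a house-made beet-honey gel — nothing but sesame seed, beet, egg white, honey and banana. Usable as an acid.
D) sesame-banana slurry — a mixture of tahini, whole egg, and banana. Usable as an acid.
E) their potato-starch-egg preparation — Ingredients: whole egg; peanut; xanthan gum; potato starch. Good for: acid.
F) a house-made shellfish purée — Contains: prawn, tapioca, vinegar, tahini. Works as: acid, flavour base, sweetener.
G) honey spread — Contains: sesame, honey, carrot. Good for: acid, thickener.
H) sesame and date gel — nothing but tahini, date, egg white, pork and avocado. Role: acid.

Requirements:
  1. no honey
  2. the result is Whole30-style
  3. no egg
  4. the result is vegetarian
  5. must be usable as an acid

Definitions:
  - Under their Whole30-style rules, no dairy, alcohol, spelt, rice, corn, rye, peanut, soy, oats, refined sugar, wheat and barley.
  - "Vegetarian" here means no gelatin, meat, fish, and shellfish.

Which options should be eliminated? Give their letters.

A, B, C, D, E, F, G, H

A: has rolled oats, so not Whole30-style — no
B: has prawn, so not vegetarian — no
C: has honey, so not honey-free; has egg white, so not egg-free — no
D: has whole egg, so not egg-free — no
E: has peanut, so not Whole30-style; has whole egg, so not egg-free — out
F: has prawn, so not vegetarian — out
G: has honey, so not honey-free — out
H: has pork, so not vegetarian; has egg white, so not egg-free — reject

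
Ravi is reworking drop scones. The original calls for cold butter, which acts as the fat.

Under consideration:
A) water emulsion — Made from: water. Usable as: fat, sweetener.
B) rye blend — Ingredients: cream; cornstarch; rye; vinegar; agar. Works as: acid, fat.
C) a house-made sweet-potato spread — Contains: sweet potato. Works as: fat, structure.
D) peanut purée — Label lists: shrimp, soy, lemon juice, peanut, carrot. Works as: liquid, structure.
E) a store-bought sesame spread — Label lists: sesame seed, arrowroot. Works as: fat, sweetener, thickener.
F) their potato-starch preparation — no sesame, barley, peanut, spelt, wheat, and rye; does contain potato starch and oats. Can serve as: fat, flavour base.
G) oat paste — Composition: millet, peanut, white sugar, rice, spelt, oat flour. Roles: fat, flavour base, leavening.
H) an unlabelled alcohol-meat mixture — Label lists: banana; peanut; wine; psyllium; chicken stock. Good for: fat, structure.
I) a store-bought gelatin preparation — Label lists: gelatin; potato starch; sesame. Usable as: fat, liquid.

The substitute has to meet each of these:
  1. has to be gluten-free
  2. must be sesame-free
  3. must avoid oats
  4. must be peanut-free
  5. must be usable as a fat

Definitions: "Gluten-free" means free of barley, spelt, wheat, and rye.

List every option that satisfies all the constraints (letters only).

A: every rule checks out — keep
B: has rye, so not gluten-free — reject
C: every rule checks out — keep
D: not usable as a fat; has peanut, so not peanut-free — reject
E: has sesame seed, so not sesame-free — no
F: has oats, so not oat-free — reject
G: has spelt, so not gluten-free; has peanut, so not peanut-free (and 1 more) — reject
H: has peanut, so not peanut-free — no
I: has sesame, so not sesame-free — reject

A, C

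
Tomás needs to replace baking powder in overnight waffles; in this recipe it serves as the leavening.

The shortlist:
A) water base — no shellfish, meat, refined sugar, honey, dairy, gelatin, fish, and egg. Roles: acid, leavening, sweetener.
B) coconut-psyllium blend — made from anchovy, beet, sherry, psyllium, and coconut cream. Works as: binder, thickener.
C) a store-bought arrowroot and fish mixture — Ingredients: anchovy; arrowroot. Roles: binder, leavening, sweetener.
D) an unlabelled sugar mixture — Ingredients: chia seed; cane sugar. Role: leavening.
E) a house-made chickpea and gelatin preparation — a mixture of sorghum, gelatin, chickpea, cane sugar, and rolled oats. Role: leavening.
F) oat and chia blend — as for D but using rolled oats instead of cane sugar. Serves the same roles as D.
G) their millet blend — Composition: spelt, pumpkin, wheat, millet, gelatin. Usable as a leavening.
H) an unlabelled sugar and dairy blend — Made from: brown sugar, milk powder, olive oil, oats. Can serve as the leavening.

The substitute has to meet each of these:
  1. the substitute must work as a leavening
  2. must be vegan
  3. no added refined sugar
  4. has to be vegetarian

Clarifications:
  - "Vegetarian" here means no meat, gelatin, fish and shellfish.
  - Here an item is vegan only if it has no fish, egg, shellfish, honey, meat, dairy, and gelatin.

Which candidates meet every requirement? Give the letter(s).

A: works as a leavening, no refined sugar, vegetarian — valid
B: not usable as a leavening; has anchovy, so not vegetarian (and 1 more) — no
C: has anchovy, so not vegetarian; has anchovy, so not vegan — reject
D: has cane sugar, so not no-added-sugar — no
E: has gelatin, so not vegetarian; has gelatin, so not vegan (and 1 more) — reject
F: only rolled oats and chia seed; none excluded — OK
G: has gelatin, so not vegetarian; has gelatin, so not vegan — reject
H: has milk powder, so not vegan; has brown sugar, so not no-added-sugar — reject

A, F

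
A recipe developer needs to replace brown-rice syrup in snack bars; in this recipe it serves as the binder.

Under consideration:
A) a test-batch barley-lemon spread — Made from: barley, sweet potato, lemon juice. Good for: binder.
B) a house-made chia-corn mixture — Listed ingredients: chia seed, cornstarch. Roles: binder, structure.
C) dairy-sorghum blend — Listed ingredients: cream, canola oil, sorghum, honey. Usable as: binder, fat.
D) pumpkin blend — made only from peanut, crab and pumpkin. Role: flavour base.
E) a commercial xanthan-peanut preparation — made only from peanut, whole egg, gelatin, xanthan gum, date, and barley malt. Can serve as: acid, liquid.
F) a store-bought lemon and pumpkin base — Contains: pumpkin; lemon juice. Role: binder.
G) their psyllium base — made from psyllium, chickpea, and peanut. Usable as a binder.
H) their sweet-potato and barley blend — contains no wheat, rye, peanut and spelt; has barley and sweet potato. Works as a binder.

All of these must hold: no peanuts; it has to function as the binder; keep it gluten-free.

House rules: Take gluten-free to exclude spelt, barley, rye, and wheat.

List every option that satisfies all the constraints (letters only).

A: has barley, so not gluten-free — reject
B: all constraints satisfied — keep
C: works as a binder, gluten-free, no peanut — valid
D: not usable as a binder; has peanut, so not peanut-free — no
E: not usable as a binder; has barley malt, so not gluten-free (and 1 more) — out
F: gluten-free, no peanut — OK
G: has peanut, so not peanut-free — no
H: has barley, so not gluten-free — reject

B, C, F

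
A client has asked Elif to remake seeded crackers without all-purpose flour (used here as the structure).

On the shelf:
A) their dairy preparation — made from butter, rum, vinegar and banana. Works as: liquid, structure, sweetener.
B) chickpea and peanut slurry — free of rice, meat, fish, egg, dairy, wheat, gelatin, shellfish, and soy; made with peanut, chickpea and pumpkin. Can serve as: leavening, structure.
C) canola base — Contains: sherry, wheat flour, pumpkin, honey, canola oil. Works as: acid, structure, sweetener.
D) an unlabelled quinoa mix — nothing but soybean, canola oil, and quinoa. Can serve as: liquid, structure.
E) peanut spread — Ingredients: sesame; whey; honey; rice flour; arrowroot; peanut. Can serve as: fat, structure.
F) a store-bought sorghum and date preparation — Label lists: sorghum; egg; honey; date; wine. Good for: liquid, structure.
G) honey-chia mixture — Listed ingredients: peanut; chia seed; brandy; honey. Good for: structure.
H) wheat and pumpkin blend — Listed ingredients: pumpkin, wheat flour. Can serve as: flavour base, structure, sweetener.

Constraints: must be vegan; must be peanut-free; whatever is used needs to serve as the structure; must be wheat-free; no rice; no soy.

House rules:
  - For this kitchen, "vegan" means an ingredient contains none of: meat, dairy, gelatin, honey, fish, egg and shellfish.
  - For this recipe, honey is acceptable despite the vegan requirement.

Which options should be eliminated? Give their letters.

A, B, C, D, E, F, G, H

A: has butter, so not vegan — out
B: has peanut, so not peanut-free — no
C: has wheat flour, so not wheat-free — no
D: has soybean, so not soy-free — no
E: has whey, so not vegan; has peanut, so not peanut-free (and 1 more) — no
F: has egg, so not vegan — reject
G: has peanut, so not peanut-free — out
H: has wheat flour, so not wheat-free — no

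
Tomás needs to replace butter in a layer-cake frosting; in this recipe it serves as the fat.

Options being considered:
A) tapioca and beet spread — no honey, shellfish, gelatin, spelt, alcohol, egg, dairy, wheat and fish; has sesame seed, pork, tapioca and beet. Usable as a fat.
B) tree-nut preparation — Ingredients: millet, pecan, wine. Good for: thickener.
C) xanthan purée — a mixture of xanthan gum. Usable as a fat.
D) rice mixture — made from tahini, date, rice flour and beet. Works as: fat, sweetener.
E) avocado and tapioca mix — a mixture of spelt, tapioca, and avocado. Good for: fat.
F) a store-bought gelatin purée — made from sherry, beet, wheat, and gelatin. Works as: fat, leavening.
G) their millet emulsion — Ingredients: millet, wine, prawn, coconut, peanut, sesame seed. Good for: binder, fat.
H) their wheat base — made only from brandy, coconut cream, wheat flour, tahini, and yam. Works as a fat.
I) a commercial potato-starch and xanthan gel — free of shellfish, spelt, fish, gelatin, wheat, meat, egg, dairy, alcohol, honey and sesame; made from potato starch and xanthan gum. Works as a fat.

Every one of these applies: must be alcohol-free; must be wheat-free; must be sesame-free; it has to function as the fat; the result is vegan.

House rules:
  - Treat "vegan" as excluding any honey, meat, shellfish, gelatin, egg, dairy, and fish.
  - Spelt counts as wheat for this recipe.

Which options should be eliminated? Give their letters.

A: has pork, so not vegan; has sesame seed, so not sesame-free — reject
B: not usable as a fat; has wine, so not alcohol-free — reject
C: wheat-free, no sesame — keep
D: has tahini, so not sesame-free — reject
E: has spelt, so not wheat-free — out
F: has gelatin, so not vegan; has sherry, so not alcohol-free (and 1 more) — out
G: has prawn, so not vegan; has wine, so not alcohol-free (and 1 more) — no
H: has brandy, so not alcohol-free; has tahini, so not sesame-free (and 1 more) — out
I: wheat-free, no sesame — keep

A, B, D, E, F, G, H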